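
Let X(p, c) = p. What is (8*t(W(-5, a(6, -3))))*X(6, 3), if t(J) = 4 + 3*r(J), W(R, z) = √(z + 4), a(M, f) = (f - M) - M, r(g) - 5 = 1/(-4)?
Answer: 876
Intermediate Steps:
r(g) = 19/4 (r(g) = 5 + 1/(-4) = 5 - ¼ = 19/4)
a(M, f) = f - 2*M
W(R, z) = √(4 + z)
t(J) = 73/4 (t(J) = 4 + 3*(19/4) = 4 + 57/4 = 73/4)
(8*t(W(-5, a(6, -3))))*X(6, 3) = (8*(73/4))*6 = 146*6 = 876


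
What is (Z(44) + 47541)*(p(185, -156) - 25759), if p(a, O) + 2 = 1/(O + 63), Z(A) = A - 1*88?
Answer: -113792077678/93 ≈ -1.2236e+9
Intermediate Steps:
Z(A) = -88 + A (Z(A) = A - 88 = -88 + A)
p(a, O) = -2 + 1/(63 + O) (p(a, O) = -2 + 1/(O + 63) = -2 + 1/(63 + O))
(Z(44) + 47541)*(p(185, -156) - 25759) = ((-88 + 44) + 47541)*((-125 - 2*(-156))/(63 - 156) - 25759) = (-44 + 47541)*((-125 + 312)/(-93) - 25759) = 47497*(-1/93*187 - 25759) = 47497*(-187/93 - 25759) = 47497*(-2395774/93) = -113792077678/93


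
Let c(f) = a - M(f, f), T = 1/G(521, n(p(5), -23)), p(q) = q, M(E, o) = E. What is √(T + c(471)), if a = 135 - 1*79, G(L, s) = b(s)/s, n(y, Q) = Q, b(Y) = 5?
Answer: I*√10490/5 ≈ 20.484*I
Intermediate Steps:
G(L, s) = 5/s
a = 56 (a = 135 - 79 = 56)
T = -23/5 (T = 1/(5/(-23)) = 1/(5*(-1/23)) = 1/(-5/23) = -23/5 ≈ -4.6000)
c(f) = 56 - f
√(T + c(471)) = √(-23/5 + (56 - 1*471)) = √(-23/5 + (56 - 471)) = √(-23/5 - 415) = √(-2098/5) = I*√10490/5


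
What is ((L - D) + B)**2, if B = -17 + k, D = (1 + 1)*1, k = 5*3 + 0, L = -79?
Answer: 6889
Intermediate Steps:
k = 15 (k = 15 + 0 = 15)
D = 2 (D = 2*1 = 2)
B = -2 (B = -17 + 15 = -2)
((L - D) + B)**2 = ((-79 - 1*2) - 2)**2 = ((-79 - 2) - 2)**2 = (-81 - 2)**2 = (-83)**2 = 6889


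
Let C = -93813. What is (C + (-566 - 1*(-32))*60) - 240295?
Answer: -366148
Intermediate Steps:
(C + (-566 - 1*(-32))*60) - 240295 = (-93813 + (-566 - 1*(-32))*60) - 240295 = (-93813 + (-566 + 32)*60) - 240295 = (-93813 - 534*60) - 240295 = (-93813 - 32040) - 240295 = -125853 - 240295 = -366148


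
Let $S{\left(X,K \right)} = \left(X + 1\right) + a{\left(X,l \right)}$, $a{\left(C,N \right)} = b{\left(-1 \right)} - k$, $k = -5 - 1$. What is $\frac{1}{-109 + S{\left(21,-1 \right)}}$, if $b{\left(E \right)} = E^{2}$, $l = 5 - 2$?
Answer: $- \frac{1}{80} \approx -0.0125$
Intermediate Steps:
$l = 3$
$k = -6$
$a{\left(C,N \right)} = 7$ ($a{\left(C,N \right)} = \left(-1\right)^{2} - -6 = 1 + 6 = 7$)
$S{\left(X,K \right)} = 8 + X$ ($S{\left(X,K \right)} = \left(X + 1\right) + 7 = \left(1 + X\right) + 7 = 8 + X$)
$\frac{1}{-109 + S{\left(21,-1 \right)}} = \frac{1}{-109 + \left(8 + 21\right)} = \frac{1}{-109 + 29} = \frac{1}{-80} = - \frac{1}{80}$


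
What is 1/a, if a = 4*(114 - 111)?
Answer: 1/12 ≈ 0.083333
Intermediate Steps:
a = 12 (a = 4*3 = 12)
1/a = 1/12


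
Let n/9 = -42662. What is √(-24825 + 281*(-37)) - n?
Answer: 383958 + I*√35222 ≈ 3.8396e+5 + 187.68*I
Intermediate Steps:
n = -383958 (n = 9*(-42662) = -383958)
√(-24825 + 281*(-37)) - n = √(-24825 + 281*(-37)) - 1*(-383958) = √(-24825 - 10397) + 383958 = √(-35222) + 383958 = I*√35222 + 383958 = 383958 + I*√35222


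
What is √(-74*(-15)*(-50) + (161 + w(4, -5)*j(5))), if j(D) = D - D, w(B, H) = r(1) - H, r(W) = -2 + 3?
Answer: I*√55339 ≈ 235.24*I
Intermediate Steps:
r(W) = 1
w(B, H) = 1 - H
j(D) = 0
√(-74*(-15)*(-50) + (161 + w(4, -5)*j(5))) = √(-74*(-15)*(-50) + (161 + (1 - 1*(-5))*0)) = √(1110*(-50) + (161 + (1 + 5)*0)) = √(-55500 + (161 + 6*0)) = √(-55500 + (161 + 0)) = √(-55500 + 161) = √(-55339) = I*√55339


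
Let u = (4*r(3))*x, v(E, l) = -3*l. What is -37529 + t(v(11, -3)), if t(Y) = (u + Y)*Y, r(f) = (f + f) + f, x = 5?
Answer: -35828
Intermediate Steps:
r(f) = 3*f (r(f) = 2*f + f = 3*f)
u = 180 (u = (4*(3*3))*5 = (4*9)*5 = 36*5 = 180)
t(Y) = Y*(180 + Y) (t(Y) = (180 + Y)*Y = Y*(180 + Y))
-37529 + t(v(11, -3)) = -37529 + (-3*(-3))*(180 - 3*(-3)) = -37529 + 9*(180 + 9) = -37529 + 9*189 = -37529 + 1701 = -35828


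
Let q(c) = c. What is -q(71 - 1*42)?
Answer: -29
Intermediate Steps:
-q(71 - 1*42) = -(71 - 1*42) = -(71 - 42) = -1*29 = -29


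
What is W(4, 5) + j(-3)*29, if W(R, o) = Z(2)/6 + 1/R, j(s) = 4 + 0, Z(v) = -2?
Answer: 1391/12 ≈ 115.92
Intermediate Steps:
j(s) = 4
W(R, o) = -⅓ + 1/R (W(R, o) = -2/6 + 1/R = -2*⅙ + 1/R = -⅓ + 1/R)
W(4, 5) + j(-3)*29 = (⅓)*(3 - 1*4)/4 + 4*29 = (⅓)*(¼)*(3 - 4) + 116 = (⅓)*(¼)*(-1) + 116 = -1/12 + 116 = 1391/12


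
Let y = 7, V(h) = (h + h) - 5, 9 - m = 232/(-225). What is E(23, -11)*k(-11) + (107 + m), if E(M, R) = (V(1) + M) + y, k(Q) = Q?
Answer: -40493/225 ≈ -179.97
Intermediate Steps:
m = 2257/225 (m = 9 - 232/(-225) = 9 - 232*(-1)/225 = 9 - 1*(-232/225) = 9 + 232/225 = 2257/225 ≈ 10.031)
V(h) = -5 + 2*h (V(h) = 2*h - 5 = -5 + 2*h)
E(M, R) = 4 + M (E(M, R) = ((-5 + 2*1) + M) + 7 = ((-5 + 2) + M) + 7 = (-3 + M) + 7 = 4 + M)
E(23, -11)*k(-11) + (107 + m) = (4 + 23)*(-11) + (107 + 2257/225) = 27*(-11) + 26332/225 = -297 + 26332/225 = -40493/225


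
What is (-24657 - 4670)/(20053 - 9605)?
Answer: -29327/10448 ≈ -2.8069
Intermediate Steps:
(-24657 - 4670)/(20053 - 9605) = -29327/10448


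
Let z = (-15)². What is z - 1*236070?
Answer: -235845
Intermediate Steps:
z = 225
z - 1*236070 = 225 - 1*236070 = 225 - 236070 = -235845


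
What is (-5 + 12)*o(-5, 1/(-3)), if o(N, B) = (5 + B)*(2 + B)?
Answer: 490/9 ≈ 54.444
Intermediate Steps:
o(N, B) = (2 + B)*(5 + B)
(-5 + 12)*o(-5, 1/(-3)) = (-5 + 12)*(10 + (1/(-3))² + 7/(-3)) = 7*(10 + (-⅓)² + 7*(-⅓)) = 7*(10 + ⅑ - 7/3) = 7*(70/9) = 490/9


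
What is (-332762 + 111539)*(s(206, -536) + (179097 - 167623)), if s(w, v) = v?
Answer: -2419737174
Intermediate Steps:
(-332762 + 111539)*(s(206, -536) + (179097 - 167623)) = (-332762 + 111539)*(-536 + (179097 - 167623)) = -221223*(-536 + 11474) = -221223*10938 = -2419737174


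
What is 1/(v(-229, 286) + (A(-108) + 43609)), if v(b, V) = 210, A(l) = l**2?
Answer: 1/55483 ≈ 1.8024e-5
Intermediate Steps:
1/(v(-229, 286) + (A(-108) + 43609)) = 1/(210 + ((-108)**2 + 43609)) = 1/(210 + (11664 + 43609)) = 1/(210 + 55273) = 1/55483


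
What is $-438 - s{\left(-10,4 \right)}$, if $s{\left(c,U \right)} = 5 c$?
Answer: $-388$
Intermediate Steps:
$-438 - s{\left(-10,4 \right)} = -438 - 5 \left(-10\right) = -438 - -50 = -438 + 50 = -388$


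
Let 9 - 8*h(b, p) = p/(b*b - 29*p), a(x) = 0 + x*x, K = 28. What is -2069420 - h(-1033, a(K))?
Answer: -17289649280473/8354824 ≈ -2.0694e+6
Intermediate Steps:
a(x) = x² (a(x) = 0 + x² = x²)
h(b, p) = 9/8 - p/(8*(b² - 29*p)) (h(b, p) = 9/8 - p/(8*(b*b - 29*p)) = 9/8 - p/(8*(b² - 29*p)))
-2069420 - h(-1033, a(K)) = -2069420 - (-262*28² + 9*(-1033)²)/(8*((-1033)² - 29*28²)) = -2069420 - (-262*784 + 9*1067089)/(8*(1067089 - 29*784)) = -2069420 - (-205408 + 9603801)/(8*(1067089 - 22736)) = -2069420 - 9398393/(8*1044353) = -2069420 - 1*9398393/8354824 = -2069420 - 9398393/8354824 = -17289649280473/8354824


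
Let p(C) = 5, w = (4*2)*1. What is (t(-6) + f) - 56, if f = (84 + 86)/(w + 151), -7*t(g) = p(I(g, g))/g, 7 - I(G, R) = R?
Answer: -122011/2226 ≈ -54.812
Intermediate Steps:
I(G, R) = 7 - R
w = 8 (w = 8*1 = 8)
t(g) = -5/(7*g)
f = 170/159 (f = (84 + 86)/(8 + 151) = 170/159 ≈ 1.0692)
(t(-6) + f) - 56 = (-5/7/(-6) + 170/159) - 56 = (-5/7*(-⅙) + 170/159) - 56 = (5/42 + 170/159) - 56 = 2645/2226 - 56 = -122011/2226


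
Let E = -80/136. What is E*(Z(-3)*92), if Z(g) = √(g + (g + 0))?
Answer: -920*I*√6/17 ≈ -132.56*I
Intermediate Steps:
Z(g) = √2*√g (Z(g) = √(g + g) = √(2*g) = √2*√g)
E = -10/17 (E = -80*1/136 = -10/17 ≈ -0.58823)
E*(Z(-3)*92) = -10*√2*√(-3)*92/17 = -10*√2*(I*√3)*92/17 = -10*I*√6*92/17 = -920*I*√6/17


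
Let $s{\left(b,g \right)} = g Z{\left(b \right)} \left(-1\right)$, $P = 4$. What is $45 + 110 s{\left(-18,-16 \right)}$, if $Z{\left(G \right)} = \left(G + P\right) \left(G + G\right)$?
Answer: $887085$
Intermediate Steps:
$Z{\left(G \right)} = 2 G \left(4 + G\right)$ ($Z{\left(G \right)} = \left(G + 4\right) \left(G + G\right) = \left(4 + G\right) 2 G = 2 G \left(4 + G\right)$)
$s{\left(b,g \right)} = - 2 b g \left(4 + b\right)$ ($s{\left(b,g \right)} = g 2 b \left(4 + b\right) \left(-1\right) = 2 b g \left(4 + b\right) \left(-1\right) = - 2 b g \left(4 + b\right)$)
$45 + 110 s{\left(-18,-16 \right)} = 45 + 110 \left(\left(-2\right) \left(-18\right) \left(-16\right) \left(4 - 18\right)\right) = 45 + 110 \left(\left(-2\right) \left(-18\right) \left(-16\right) \left(-14\right)\right) = 45 + 110 \cdot 8064 = 45 + 887040 = 887085$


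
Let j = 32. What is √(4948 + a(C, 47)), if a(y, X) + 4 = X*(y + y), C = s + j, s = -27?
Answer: √5414 ≈ 73.580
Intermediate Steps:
C = 5 (C = -27 + 32 = 5)
a(y, X) = -4 + 2*X*y (a(y, X) = -4 + X*(y + y) = -4 + X*(2*y) = -4 + 2*X*y)
√(4948 + a(C, 47)) = √(4948 + (-4 + 2*47*5)) = √(4948 + (-4 + 470)) = √(4948 + 466) = √5414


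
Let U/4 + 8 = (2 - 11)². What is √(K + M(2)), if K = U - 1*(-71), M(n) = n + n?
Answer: √367 ≈ 19.157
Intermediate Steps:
U = 292 (U = -32 + 4*(2 - 11)² = -32 + 4*(-9)² = -32 + 4*81 = -32 + 324 = 292)
M(n) = 2*n
K = 363 (K = 292 - 1*(-71) = 292 + 71 = 363)
√(K + M(2)) = √(363 + 2*2) = √(363 + 4) = √367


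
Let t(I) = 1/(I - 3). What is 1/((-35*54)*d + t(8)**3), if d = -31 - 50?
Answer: 125/19136251 ≈ 6.5321e-6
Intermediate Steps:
d = -81
t(I) = 1/(-3 + I)
1/((-35*54)*d + t(8)**3) = 1/(-35*54*(-81) + (1/(-3 + 8))**3) = 1/(-1890*(-81) + (1/5)**3) = 1/(153090 + (1/5)**3) = 1/(153090 + 1/125) = 1/(19136251/125) = 125/19136251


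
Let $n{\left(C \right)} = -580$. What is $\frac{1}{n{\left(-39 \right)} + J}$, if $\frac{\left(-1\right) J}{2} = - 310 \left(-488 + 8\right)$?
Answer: $- \frac{1}{298180} \approx -3.3537 \cdot 10^{-6}$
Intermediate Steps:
$J = -297600$ ($J = - 2 \left(- 310 \left(-488 + 8\right)\right) = - 2 \left(\left(-310\right) \left(-480\right)\right) = \left(-2\right) 148800 = -297600$)
$\frac{1}{n{\left(-39 \right)} + J} = \frac{1}{-580 - 297600} = \frac{1}{-298180} = - \frac{1}{298180}$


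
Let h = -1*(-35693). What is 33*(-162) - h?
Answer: -41039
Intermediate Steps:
h = 35693
33*(-162) - h = 33*(-162) - 1*35693 = -5346 - 35693 = -41039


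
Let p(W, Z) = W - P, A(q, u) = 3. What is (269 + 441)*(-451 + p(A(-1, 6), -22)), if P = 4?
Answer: -320920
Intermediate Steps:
p(W, Z) = -4 + W (p(W, Z) = W - 1*4 = W - 4 = -4 + W)
(269 + 441)*(-451 + p(A(-1, 6), -22)) = (269 + 441)*(-451 + (-4 + 3)) = 710*(-451 - 1) = 710*(-452) = -320920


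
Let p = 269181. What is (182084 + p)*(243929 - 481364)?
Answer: -107146105275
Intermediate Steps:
(182084 + p)*(243929 - 481364) = (182084 + 269181)*(243929 - 481364) = 451265*(-237435) = -107146105275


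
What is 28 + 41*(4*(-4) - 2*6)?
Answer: -1120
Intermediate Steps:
28 + 41*(4*(-4) - 2*6) = 28 + 41*(-16 - 12) = 28 + 41*(-28) = 28 - 1148 = -1120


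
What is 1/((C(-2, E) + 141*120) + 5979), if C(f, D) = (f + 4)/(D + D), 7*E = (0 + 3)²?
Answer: 9/206098 ≈ 4.3669e-5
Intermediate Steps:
E = 9/7 (E = (0 + 3)²/7 = (⅐)*3² = (⅐)*9 = 9/7 ≈ 1.2857)
C(f, D) = (4 + f)/(2*D) (C(f, D) = (4 + f)/((2*D)) = (4 + f)*(1/(2*D)) = (4 + f)/(2*D))
1/((C(-2, E) + 141*120) + 5979) = 1/(((4 - 2)/(2*(9/7)) + 141*120) + 5979) = 1/(((½)*(7/9)*2 + 16920) + 5979) = 1/((7/9 + 16920) + 5979) = 1/(152287/9 + 5979) = 1/(206098/9) = 9/206098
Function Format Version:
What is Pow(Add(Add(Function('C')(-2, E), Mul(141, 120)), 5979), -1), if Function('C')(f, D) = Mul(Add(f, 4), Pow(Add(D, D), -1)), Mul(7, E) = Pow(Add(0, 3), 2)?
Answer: Rational(9, 206098) ≈ 4.3669e-5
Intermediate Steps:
E = Rational(9, 7) (E = Mul(Rational(1, 7), Pow(Add(0, 3), 2)) = Mul(Rational(1, 7), Pow(3, 2)) = Mul(Rational(1, 7), 9) = Rational(9, 7) ≈ 1.2857)
Function('C')(f, D) = Mul(Rational(1, 2), Pow(D, -1), Add(4, f)) (Function('C')(f, D) = Mul(Add(4, f), Pow(Mul(2, D), -1)) = Mul(Add(4, f), Mul(Rational(1, 2), Pow(D, -1))) = Mul(Rational(1, 2), Pow(D, -1), Add(4, f)))
Pow(Add(Add(Function('C')(-2, E), Mul(141, 120)), 5979), -1) = Pow(Add(Add(Mul(Rational(1, 2), Pow(Rational(9, 7), -1), Add(4, -2)), Mul(141, 120)), 5979), -1) = Pow(Add(Add(Mul(Rational(1, 2), Rational(7, 9), 2), 16920), 5979), -1) = Pow(Add(Add(Rational(7, 9), 16920), 5979), -1) = Pow(Add(Rational(152287, 9), 5979), -1) = Pow(Rational(206098, 9), -1) = Rational(9, 206098)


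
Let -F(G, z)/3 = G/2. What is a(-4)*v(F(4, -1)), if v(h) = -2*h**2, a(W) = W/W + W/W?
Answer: -144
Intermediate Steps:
F(G, z) = -3*G/2
a(W) = 2 (a(W) = 1 + 1 = 2)
a(-4)*v(F(4, -1)) = 2*(-2*(-3/2*4)**2) = 2*(-2*(-6)**2) = 2*(-2*36) = 2*(-72) = -144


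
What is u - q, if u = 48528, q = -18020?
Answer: 66548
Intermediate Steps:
u - q = 48528 - 1*(-18020) = 48528 + 18020 = 66548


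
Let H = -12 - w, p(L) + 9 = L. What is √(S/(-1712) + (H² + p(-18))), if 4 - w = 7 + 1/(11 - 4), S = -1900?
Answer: √117942141/1498 ≈ 7.2497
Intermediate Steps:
p(L) = -9 + L
w = -22/7 (w = 4 - (7 + 1/(11 - 4)) = 4 - (7 + 1/7) = 4 - (7 + ⅐) = 4 - 1*50/7 = 4 - 50/7 = -22/7 ≈ -3.1429)
H = -62/7 (H = -12 - 1*(-22/7) = -12 + 22/7 = -62/7 ≈ -8.8571)
√(S/(-1712) + (H² + p(-18))) = √(-1900/(-1712) + ((-62/7)² + (-9 - 18))) = √(-1900*(-1/1712) + (3844/49 - 27)) = √(475/428 + 2521/49) = √(1102263/20972) = √117942141/1498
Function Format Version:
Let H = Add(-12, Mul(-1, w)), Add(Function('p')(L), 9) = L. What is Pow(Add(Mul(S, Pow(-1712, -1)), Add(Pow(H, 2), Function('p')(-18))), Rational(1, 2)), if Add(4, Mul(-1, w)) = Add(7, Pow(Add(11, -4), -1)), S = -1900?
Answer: Mul(Rational(1, 1498), Pow(117942141, Rational(1, 2))) ≈ 7.2497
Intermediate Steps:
Function('p')(L) = Add(-9, L)
w = Rational(-22, 7) (w = Add(4, Mul(-1, Add(7, Pow(Add(11, -4), -1)))) = Add(4, Mul(-1, Add(7, Pow(7, -1)))) = Add(4, Mul(-1, Add(7, Rational(1, 7)))) = Add(4, Mul(-1, Rational(50, 7))) = Add(4, Rational(-50, 7)) = Rational(-22, 7) ≈ -3.1429)
H = Rational(-62, 7) (H = Add(-12, Mul(-1, Rational(-22, 7))) = Add(-12, Rational(22, 7)) = Rational(-62, 7) ≈ -8.8571)
Pow(Add(Mul(S, Pow(-1712, -1)), Add(Pow(H, 2), Function('p')(-18))), Rational(1, 2)) = Pow(Add(Mul(-1900, Pow(-1712, -1)), Add(Pow(Rational(-62, 7), 2), Add(-9, -18))), Rational(1, 2)) = Pow(Add(Mul(-1900, Rational(-1, 1712)), Add(Rational(3844, 49), -27)), Rational(1, 2)) = Pow(Add(Rational(475, 428), Rational(2521, 49)), Rational(1, 2)) = Pow(Rational(1102263, 20972), Rational(1, 2)) = Mul(Rational(1, 1498), Pow(117942141, Rational(1, 2)))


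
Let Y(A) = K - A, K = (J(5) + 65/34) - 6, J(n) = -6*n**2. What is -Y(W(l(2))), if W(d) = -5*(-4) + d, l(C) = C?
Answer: 5987/34 ≈ 176.09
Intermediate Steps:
W(d) = 20 + d
K = -5239/34 (K = (-6*5**2 + 65/34) - 6 = (-6*25 + 65*(1/34)) - 6 = (-150 + 65/34) - 6 = -5035/34 - 6 = -5239/34 ≈ -154.09)
Y(A) = -5239/34 - A
-Y(W(l(2))) = -(-5239/34 - (20 + 2)) = -(-5239/34 - 1*22) = -(-5239/34 - 22) = -1*(-5987/34) = 5987/34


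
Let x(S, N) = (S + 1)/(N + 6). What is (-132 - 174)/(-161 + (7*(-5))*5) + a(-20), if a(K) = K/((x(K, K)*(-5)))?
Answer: 4105/1064 ≈ 3.8581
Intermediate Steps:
x(S, N) = (1 + S)/(6 + N)
a(K) = -K*(6 + K)/(5*(1 + K)) (a(K) = K/((((1 + K)/(6 + K))*(-5))) = K/((-5*(1 + K)/(6 + K))) = K*(-(6 + K)/(5*(1 + K))) = -K*(6 + K)/(5*(1 + K)))
(-132 - 174)/(-161 + (7*(-5))*5) + a(-20) = (-132 - 174)/(-161 + (7*(-5))*5) - 1*(-20)*(6 - 20)/(5 + 5*(-20)) = -306/(-161 - 35*5) - 1*(-20)*(-14)/(5 - 100) = -306/(-161 - 175) - 1*(-20)*(-14)/(-95) = -306/(-336) - 1*(-20)*(-1/95)*(-14) = -306*(-1/336) + 56/19 = 51/56 + 56/19 = 4105/1064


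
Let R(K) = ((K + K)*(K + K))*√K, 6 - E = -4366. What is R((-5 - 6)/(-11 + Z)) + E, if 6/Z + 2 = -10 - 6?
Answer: 4372 + 1089*√1122/9826 ≈ 4375.7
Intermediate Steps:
E = 4372 (E = 6 - 1*(-4366) = 6 + 4366 = 4372)
Z = -⅓ (Z = 6/(-2 + (-10 - 6)) = 6/(-2 - 16) = 6/(-18) = 6*(-1/18) = -⅓ ≈ -0.33333)
R(K) = 4*K^(5/2) (R(K) = ((2*K)*(2*K))*√K = (4*K²)*√K = 4*K^(5/2))
R((-5 - 6)/(-11 + Z)) + E = 4*((-5 - 6)/(-11 - ⅓))^(5/2) + 4372 = 4*(-11/(-34/3))^(5/2) + 4372 = 4*(-11*(-3/34))^(5/2) + 4372 = 4*(33/34)^(5/2) + 4372 = 4*(1089*√1122/39304) + 4372 = 1089*√1122/9826 + 4372 = 4372 + 1089*√1122/9826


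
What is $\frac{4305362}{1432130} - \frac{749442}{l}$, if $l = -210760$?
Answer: $\frac{99034823329}{15091785940} \approx 6.5622$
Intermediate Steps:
$\frac{4305362}{1432130} - \frac{749442}{l} = \frac{4305362}{1432130} - \frac{749442}{-210760} = 4305362 \cdot \frac{1}{1432130} - - \frac{374721}{105380} = \frac{2152681}{716065} + \frac{374721}{105380} = \frac{99034823329}{15091785940}$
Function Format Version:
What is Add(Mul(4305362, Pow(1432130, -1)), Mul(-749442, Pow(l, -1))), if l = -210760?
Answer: Rational(99034823329, 15091785940) ≈ 6.5622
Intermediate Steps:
Add(Mul(4305362, Pow(1432130, -1)), Mul(-749442, Pow(l, -1))) = Add(Mul(4305362, Pow(1432130, -1)), Mul(-749442, Pow(-210760, -1))) = Add(Mul(4305362, Rational(1, 1432130)), Mul(-749442, Rational(-1, 210760))) = Add(Rational(2152681, 716065), Rational(374721, 105380)) = Rational(99034823329, 15091785940)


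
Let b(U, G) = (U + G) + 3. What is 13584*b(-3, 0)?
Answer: 0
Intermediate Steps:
b(U, G) = 3 + G + U (b(U, G) = (G + U) + 3 = 3 + G + U)
13584*b(-3, 0) = 13584*(3 + 0 - 3) = 13584*0 = 0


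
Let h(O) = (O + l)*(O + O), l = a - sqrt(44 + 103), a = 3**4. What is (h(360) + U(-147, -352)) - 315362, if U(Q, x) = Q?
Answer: 2011 - 5040*sqrt(3) ≈ -6718.5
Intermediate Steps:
a = 81
l = 81 - 7*sqrt(3) (l = 81 - sqrt(44 + 103) = 81 - sqrt(147) = 81 - 7*sqrt(3) ≈ 68.876)
h(O) = 2*O*(81 + O - 7*sqrt(3)) (h(O) = (O + (81 - 7*sqrt(3)))*(O + O) = (81 + O - 7*sqrt(3))*(2*O) = 2*O*(81 + O - 7*sqrt(3)))
(h(360) + U(-147, -352)) - 315362 = (2*360*(81 + 360 - 7*sqrt(3)) - 147) - 315362 = (2*360*(441 - 7*sqrt(3)) - 147) - 315362 = ((317520 - 5040*sqrt(3)) - 147) - 315362 = (317373 - 5040*sqrt(3)) - 315362 = 2011 - 5040*sqrt(3)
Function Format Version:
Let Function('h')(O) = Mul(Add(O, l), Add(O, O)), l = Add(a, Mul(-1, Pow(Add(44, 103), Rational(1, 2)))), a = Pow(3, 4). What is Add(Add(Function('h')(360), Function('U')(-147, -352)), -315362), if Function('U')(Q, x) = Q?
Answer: Add(2011, Mul(-5040, Pow(3, Rational(1, 2)))) ≈ -6718.5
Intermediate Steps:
a = 81
l = Add(81, Mul(-7, Pow(3, Rational(1, 2)))) (l = Add(81, Mul(-1, Pow(Add(44, 103), Rational(1, 2)))) = Add(81, Mul(-1, Pow(147, Rational(1, 2)))) = Add(81, Mul(-1, Mul(7, Pow(3, Rational(1, 2))))) = Add(81, Mul(-7, Pow(3, Rational(1, 2)))) ≈ 68.876)
Function('h')(O) = Mul(2, O, Add(81, O, Mul(-7, Pow(3, Rational(1, 2))))) (Function('h')(O) = Mul(Add(O, Add(81, Mul(-7, Pow(3, Rational(1, 2))))), Add(O, O)) = Mul(Add(81, O, Mul(-7, Pow(3, Rational(1, 2)))), Mul(2, O)) = Mul(2, O, Add(81, O, Mul(-7, Pow(3, Rational(1, 2))))))
Add(Add(Function('h')(360), Function('U')(-147, -352)), -315362) = Add(Add(Mul(2, 360, Add(81, 360, Mul(-7, Pow(3, Rational(1, 2))))), -147), -315362) = Add(Add(Mul(2, 360, Add(441, Mul(-7, Pow(3, Rational(1, 2))))), -147), -315362) = Add(Add(Add(317520, Mul(-5040, Pow(3, Rational(1, 2)))), -147), -315362) = Add(Add(317373, Mul(-5040, Pow(3, Rational(1, 2)))), -315362) = Add(2011, Mul(-5040, Pow(3, Rational(1, 2))))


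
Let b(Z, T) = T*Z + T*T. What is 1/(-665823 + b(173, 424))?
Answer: -1/412695 ≈ -2.4231e-6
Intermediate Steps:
b(Z, T) = T**2 + T*Z (b(Z, T) = T*Z + T**2 = T**2 + T*Z)
1/(-665823 + b(173, 424)) = 1/(-665823 + 424*(424 + 173)) = 1/(-665823 + 424*597) = 1/(-665823 + 253128) = 1/(-412695) = -1/412695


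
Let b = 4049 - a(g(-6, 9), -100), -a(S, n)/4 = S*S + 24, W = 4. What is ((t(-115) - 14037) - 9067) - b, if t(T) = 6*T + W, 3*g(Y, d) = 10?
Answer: -251815/9 ≈ -27979.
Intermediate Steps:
g(Y, d) = 10/3 (g(Y, d) = (⅓)*10 = 10/3)
a(S, n) = -96 - 4*S² (a(S, n) = -4*(S*S + 24) = -4*(S² + 24) = -4*(24 + S²) = -96 - 4*S²)
b = 37705/9 (b = 4049 - (-96 - 4*(10/3)²) = 4049 - (-96 - 4*100/9) = 4049 - (-96 - 400/9) = 4049 - 1*(-1264/9) = 4049 + 1264/9 = 37705/9 ≈ 4189.4)
t(T) = 4 + 6*T (t(T) = 6*T + 4 = 4 + 6*T)
((t(-115) - 14037) - 9067) - b = (((4 + 6*(-115)) - 14037) - 9067) - 1*37705/9 = (((4 - 690) - 14037) - 9067) - 37705/9 = ((-686 - 14037) - 9067) - 37705/9 = (-14723 - 9067) - 37705/9 = -23790 - 37705/9 = -251815/9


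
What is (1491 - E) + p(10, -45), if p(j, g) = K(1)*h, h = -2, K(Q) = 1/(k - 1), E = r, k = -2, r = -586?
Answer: 6233/3 ≈ 2077.7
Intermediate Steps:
E = -586
K(Q) = -1/3 (K(Q) = 1/(-2 - 1) = 1/(-3) = -1/3)
p(j, g) = 2/3 (p(j, g) = -1/3*(-2) = 2/3)
(1491 - E) + p(10, -45) = (1491 - 1*(-586)) + 2/3 = (1491 + 586) + 2/3 = 2077 + 2/3 = 6233/3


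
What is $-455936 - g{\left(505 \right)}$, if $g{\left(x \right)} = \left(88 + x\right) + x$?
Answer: $-457034$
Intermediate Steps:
$g{\left(x \right)} = 88 + 2 x$
$-455936 - g{\left(505 \right)} = -455936 - \left(88 + 2 \cdot 505\right) = -455936 - \left(88 + 1010\right) = -455936 - 1098 = -457034$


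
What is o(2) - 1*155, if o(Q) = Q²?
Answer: -151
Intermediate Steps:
o(2) - 1*155 = 2² - 1*155 = 4 - 155 = -151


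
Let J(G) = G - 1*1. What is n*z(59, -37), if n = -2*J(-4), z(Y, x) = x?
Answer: -370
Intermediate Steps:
J(G) = -1 + G (J(G) = G - 1 = -1 + G)
n = 10 (n = -2*(-1 - 4) = -2*(-5) = 10)
n*z(59, -37) = 10*(-37) = -370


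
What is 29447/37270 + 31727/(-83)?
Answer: -1180021189/3093410 ≈ -381.46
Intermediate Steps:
29447/37270 + 31727/(-83) = 29447*(1/37270) + 31727*(-1/83) = 29447/37270 - 31727/83 = -1180021189/3093410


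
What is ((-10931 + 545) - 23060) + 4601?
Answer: -28845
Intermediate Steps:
((-10931 + 545) - 23060) + 4601 = (-10386 - 23060) + 4601 = -33446 + 4601 = -28845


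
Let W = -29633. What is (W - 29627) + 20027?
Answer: -39233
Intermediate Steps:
(W - 29627) + 20027 = (-29633 - 29627) + 20027 = -59260 + 20027 = -39233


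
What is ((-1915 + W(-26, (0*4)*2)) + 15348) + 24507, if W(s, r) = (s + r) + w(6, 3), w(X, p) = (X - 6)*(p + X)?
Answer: 37914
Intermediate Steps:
w(X, p) = (-6 + X)*(X + p)
W(s, r) = r + s (W(s, r) = (s + r) + (6² - 6*6 - 6*3 + 6*3) = (r + s) + (36 - 36 - 18 + 18) = (r + s) + 0 = r + s)
((-1915 + W(-26, (0*4)*2)) + 15348) + 24507 = ((-1915 + ((0*4)*2 - 26)) + 15348) + 24507 = ((-1915 + (0*2 - 26)) + 15348) + 24507 = ((-1915 + (0 - 26)) + 15348) + 24507 = ((-1915 - 26) + 15348) + 24507 = (-1941 + 15348) + 24507 = 13407 + 24507 = 37914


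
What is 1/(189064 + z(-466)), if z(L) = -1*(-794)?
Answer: 1/189858 ≈ 5.2671e-6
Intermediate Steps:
z(L) = 794
1/(189064 + z(-466)) = 1/(189064 + 794) = 1/189858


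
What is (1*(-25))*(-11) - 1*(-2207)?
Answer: 2482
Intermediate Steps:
(1*(-25))*(-11) - 1*(-2207) = -25*(-11) + 2207 = 275 + 2207 = 2482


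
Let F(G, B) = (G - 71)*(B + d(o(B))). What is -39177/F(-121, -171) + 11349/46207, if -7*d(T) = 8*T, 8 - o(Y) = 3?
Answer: -3325442859/3658115776 ≈ -0.90906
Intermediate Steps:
o(Y) = 5 (o(Y) = 8 - 1*3 = 8 - 3 = 5)
d(T) = -8*T/7
F(G, B) = (-71 + G)*(-40/7 + B) (F(G, B) = (G - 71)*(B - 8/7*5) = (-71 + G)*(B - 40/7) = (-71 + G)*(-40/7 + B))
-39177/F(-121, -171) + 11349/46207 = -39177/(2840/7 - 71*(-171) - 40/7*(-121) - 171*(-121)) + 11349/46207 = -39177/(2840/7 + 12141 + 4840/7 + 20691) + 11349*(1/46207) = -39177/237504/7 + 11349/46207 = -39177*7/237504 + 11349/46207 = -91413/79168 + 11349/46207 = -3325442859/3658115776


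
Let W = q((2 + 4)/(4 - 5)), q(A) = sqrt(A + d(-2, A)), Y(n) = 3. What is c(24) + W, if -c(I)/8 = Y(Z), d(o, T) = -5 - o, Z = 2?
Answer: -24 + 3*I ≈ -24.0 + 3.0*I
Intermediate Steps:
q(A) = sqrt(-3 + A) (q(A) = sqrt(A + (-5 - 1*(-2))) = sqrt(A + (-5 + 2)) = sqrt(A - 3) = sqrt(-3 + A))
c(I) = -24 (c(I) = -8*3 = -24)
W = 3*I (W = sqrt(-3 + (2 + 4)/(4 - 5)) = sqrt(-3 + 6/(-1)) = sqrt(-3 + 6*(-1)) = sqrt(-3 - 6) = sqrt(-9) = 3*I ≈ 3.0*I)
c(24) + W = -24 + 3*I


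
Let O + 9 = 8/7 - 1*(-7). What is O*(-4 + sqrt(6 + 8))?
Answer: 24/7 - 6*sqrt(14)/7 ≈ 0.22144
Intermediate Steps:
O = -6/7 (O = -9 + (8/7 - 1*(-7)) = -9 + (8*(1/7) + 7) = -9 + (8/7 + 7) = -9 + 57/7 = -6/7 ≈ -0.85714)
O*(-4 + sqrt(6 + 8)) = -6*(-4 + sqrt(6 + 8))/7 = -6*(-4 + sqrt(14))/7 = 24/7 - 6*sqrt(14)/7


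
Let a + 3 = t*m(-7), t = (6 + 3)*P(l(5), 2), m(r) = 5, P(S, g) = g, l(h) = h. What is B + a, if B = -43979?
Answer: -43892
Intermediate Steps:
t = 18 (t = (6 + 3)*2 = 9*2 = 18)
a = 87 (a = -3 + 18*5 = -3 + 90 = 87)
B + a = -43979 + 87 = -43892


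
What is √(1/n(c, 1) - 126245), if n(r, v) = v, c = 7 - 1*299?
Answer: 2*I*√31561 ≈ 355.31*I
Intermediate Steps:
c = -292 (c = 7 - 299 = -292)
√(1/n(c, 1) - 126245) = √(1/1 - 126245) = √(1 - 126245) = √(-126244) = 2*I*√31561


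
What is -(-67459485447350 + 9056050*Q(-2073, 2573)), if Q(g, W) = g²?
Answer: 28542659156900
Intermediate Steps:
-(-67459485447350 + 9056050*Q(-2073, 2573)) = -9056050/(1/(-7449107 + (-2073)²)) = -9056050/(1/(-7449107 + 4297329)) = -9056050/(1/(-3151778)) = -9056050/(-1/3151778) = -9056050*(-3151778) = 28542659156900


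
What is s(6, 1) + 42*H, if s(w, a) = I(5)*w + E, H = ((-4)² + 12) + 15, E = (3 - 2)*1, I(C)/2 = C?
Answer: 1867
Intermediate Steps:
I(C) = 2*C
E = 1 (E = 1*1 = 1)
H = 43 (H = (16 + 12) + 15 = 28 + 15 = 43)
s(w, a) = 1 + 10*w (s(w, a) = (2*5)*w + 1 = 10*w + 1 = 1 + 10*w)
s(6, 1) + 42*H = (1 + 10*6) + 42*43 = (1 + 60) + 1806 = 61 + 1806 = 1867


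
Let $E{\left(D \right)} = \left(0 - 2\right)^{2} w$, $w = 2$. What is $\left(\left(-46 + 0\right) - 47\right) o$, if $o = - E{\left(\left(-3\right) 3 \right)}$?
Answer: $744$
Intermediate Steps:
$E{\left(D \right)} = 8$ ($E{\left(D \right)} = \left(0 - 2\right)^{2} \cdot 2 = \left(-2\right)^{2} \cdot 2 = 4 \cdot 2 = 8$)
$o = -8$ ($o = \left(-1\right) 8 = -8$)
$\left(\left(-46 + 0\right) - 47\right) o = \left(\left(-46 + 0\right) - 47\right) \left(-8\right) = \left(-46 - 47\right) \left(-8\right) = \left(-93\right) \left(-8\right) = 744$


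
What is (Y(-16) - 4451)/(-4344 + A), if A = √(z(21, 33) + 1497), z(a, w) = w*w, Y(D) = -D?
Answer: 642188/628925 + 887*√2586/3773550 ≈ 1.0330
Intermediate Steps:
z(a, w) = w²
A = √2586 (A = √(33² + 1497) = √(1089 + 1497) = √2586 ≈ 50.853)
(Y(-16) - 4451)/(-4344 + A) = (-1*(-16) - 4451)/(-4344 + √2586) = (16 - 4451)/(-4344 + √2586) = -4435/(-4344 + √2586)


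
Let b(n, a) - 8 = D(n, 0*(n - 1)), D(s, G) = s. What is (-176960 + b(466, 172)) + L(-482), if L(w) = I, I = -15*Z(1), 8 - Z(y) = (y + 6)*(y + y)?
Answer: -176396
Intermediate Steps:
Z(y) = 8 - 2*y*(6 + y) (Z(y) = 8 - (y + 6)*(y + y) = 8 - (6 + y)*2*y = 8 - 2*y*(6 + y))
b(n, a) = 8 + n
I = 90 (I = -15*(8 - 12*1 - 2*1²) = -15*(8 - 12 - 2*1) = -15*(8 - 12 - 2) = -15*(-6) = -3*(-30) = 90)
L(w) = 90
(-176960 + b(466, 172)) + L(-482) = (-176960 + (8 + 466)) + 90 = (-176960 + 474) + 90 = -176486 + 90 = -176396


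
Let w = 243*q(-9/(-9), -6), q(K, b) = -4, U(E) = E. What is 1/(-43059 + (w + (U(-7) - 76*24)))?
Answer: -1/45862 ≈ -2.1805e-5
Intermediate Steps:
w = -972 (w = 243*(-4) = -972)
1/(-43059 + (w + (U(-7) - 76*24))) = 1/(-43059 + (-972 + (-7 - 76*24))) = 1/(-43059 + (-972 + (-7 - 1824))) = 1/(-43059 + (-972 - 1831)) = 1/(-43059 - 2803) = 1/(-45862) = -1/45862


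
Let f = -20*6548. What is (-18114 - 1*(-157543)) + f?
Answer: 8469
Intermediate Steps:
f = -130960
(-18114 - 1*(-157543)) + f = (-18114 - 1*(-157543)) - 130960 = (-18114 + 157543) - 130960 = 139429 - 130960 = 8469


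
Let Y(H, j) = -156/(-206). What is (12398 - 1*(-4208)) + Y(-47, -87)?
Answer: 1710496/103 ≈ 16607.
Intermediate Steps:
Y(H, j) = 78/103 (Y(H, j) = -156*(-1/206) = 78/103)
(12398 - 1*(-4208)) + Y(-47, -87) = (12398 - 1*(-4208)) + 78/103 = (12398 + 4208) + 78/103 = 16606 + 78/103 = 1710496/103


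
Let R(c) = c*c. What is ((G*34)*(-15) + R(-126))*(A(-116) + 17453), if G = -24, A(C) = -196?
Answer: 485197812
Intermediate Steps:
R(c) = c²
((G*34)*(-15) + R(-126))*(A(-116) + 17453) = (-24*34*(-15) + (-126)²)*(-196 + 17453) = (-816*(-15) + 15876)*17257 = (12240 + 15876)*17257 = 28116*17257 = 485197812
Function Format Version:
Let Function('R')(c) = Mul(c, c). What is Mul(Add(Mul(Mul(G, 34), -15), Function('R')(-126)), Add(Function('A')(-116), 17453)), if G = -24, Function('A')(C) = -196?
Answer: 485197812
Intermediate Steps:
Function('R')(c) = Pow(c, 2)
Mul(Add(Mul(Mul(G, 34), -15), Function('R')(-126)), Add(Function('A')(-116), 17453)) = Mul(Add(Mul(Mul(-24, 34), -15), Pow(-126, 2)), Add(-196, 17453)) = Mul(Add(Mul(-816, -15), 15876), 17257) = Mul(Add(12240, 15876), 17257) = Mul(28116, 17257) = 485197812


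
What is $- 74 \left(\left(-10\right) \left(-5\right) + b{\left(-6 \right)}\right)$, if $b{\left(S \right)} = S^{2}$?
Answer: $-6364$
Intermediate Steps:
$- 74 \left(\left(-10\right) \left(-5\right) + b{\left(-6 \right)}\right) = - 74 \left(\left(-10\right) \left(-5\right) + \left(-6\right)^{2}\right) = - 74 \left(50 + 36\right) = \left(-74\right) 86 = -6364$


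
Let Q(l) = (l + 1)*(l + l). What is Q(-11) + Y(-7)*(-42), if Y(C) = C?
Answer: 514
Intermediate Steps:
Q(l) = 2*l*(1 + l) (Q(l) = (1 + l)*(2*l) = 2*l*(1 + l))
Q(-11) + Y(-7)*(-42) = 2*(-11)*(1 - 11) - 7*(-42) = 2*(-11)*(-10) + 294 = 220 + 294 = 514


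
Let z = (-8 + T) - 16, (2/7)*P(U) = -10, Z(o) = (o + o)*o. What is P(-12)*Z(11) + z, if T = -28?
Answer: -8522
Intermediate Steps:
Z(o) = 2*o**2 (Z(o) = (2*o)*o = 2*o**2)
P(U) = -35 (P(U) = (7/2)*(-10) = -35)
z = -52 (z = (-8 - 28) - 16 = -36 - 16 = -52)
P(-12)*Z(11) + z = -70*11**2 - 52 = -70*121 - 52 = -35*242 - 52 = -8470 - 52 = -8522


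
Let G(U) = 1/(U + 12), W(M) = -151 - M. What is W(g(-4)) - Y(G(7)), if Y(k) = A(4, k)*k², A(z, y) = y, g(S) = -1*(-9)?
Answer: -1097441/6859 ≈ -160.00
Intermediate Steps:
g(S) = 9
G(U) = 1/(12 + U)
Y(k) = k³ (Y(k) = k*k² = k³)
W(g(-4)) - Y(G(7)) = (-151 - 1*9) - (1/(12 + 7))³ = (-151 - 9) - (1/19)³ = -160 - (1/19)³ = -160 - 1*1/6859 = -160 - 1/6859 = -1097441/6859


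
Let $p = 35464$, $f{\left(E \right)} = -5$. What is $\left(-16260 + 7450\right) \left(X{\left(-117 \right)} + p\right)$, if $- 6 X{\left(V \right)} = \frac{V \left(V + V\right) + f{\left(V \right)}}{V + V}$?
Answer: $- \frac{219451941745}{702} \approx -3.1261 \cdot 10^{8}$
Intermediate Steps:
$X{\left(V \right)} = - \frac{-5 + 2 V^{2}}{12 V}$ ($X{\left(V \right)} = - \frac{\left(V \left(V + V\right) - 5\right) \frac{1}{V + V}}{6} = - \frac{\left(V 2 V - 5\right) \frac{1}{2 V}}{6} = - \frac{\left(2 V^{2} - 5\right) \frac{1}{2 V}}{6} = - \frac{\left(-5 + 2 V^{2}\right) \frac{1}{2 V}}{6} = - \frac{\frac{1}{2} \frac{1}{V} \left(-5 + 2 V^{2}\right)}{6} = - \frac{-5 + 2 V^{2}}{12 V}$)
$\left(-16260 + 7450\right) \left(X{\left(-117 \right)} + p\right) = \left(-16260 + 7450\right) \left(\left(\left(- \frac{1}{6}\right) \left(-117\right) + \frac{5}{12 \left(-117\right)}\right) + 35464\right) = - 8810 \left(\left(\frac{39}{2} + \frac{5}{12} \left(- \frac{1}{117}\right)\right) + 35464\right) = - 8810 \left(\left(\frac{39}{2} - \frac{5}{1404}\right) + 35464\right) = - 8810 \left(\frac{27373}{1404} + 35464\right) = \left(-8810\right) \frac{49818829}{1404} = - \frac{219451941745}{702}$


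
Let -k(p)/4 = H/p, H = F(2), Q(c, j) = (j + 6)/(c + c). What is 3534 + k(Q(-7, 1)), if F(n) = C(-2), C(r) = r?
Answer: 3518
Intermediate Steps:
Q(c, j) = (6 + j)/(2*c) (Q(c, j) = (6 + j)/((2*c)) = (6 + j)*(1/(2*c)) = (6 + j)/(2*c))
F(n) = -2
H = -2
k(p) = 8/p (k(p) = -(-8)/p = 8/p)
3534 + k(Q(-7, 1)) = 3534 + 8/(((1/2)*(6 + 1)/(-7))) = 3534 + 8/(((1/2)*(-1/7)*7)) = 3534 + 8/(-1/2) = 3534 + 8*(-2) = 3534 - 16 = 3518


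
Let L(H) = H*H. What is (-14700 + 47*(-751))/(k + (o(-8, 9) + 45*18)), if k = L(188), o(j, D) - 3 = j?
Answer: -49997/36149 ≈ -1.3831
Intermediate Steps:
o(j, D) = 3 + j
L(H) = H**2
k = 35344 (k = 188**2 = 35344)
(-14700 + 47*(-751))/(k + (o(-8, 9) + 45*18)) = (-14700 + 47*(-751))/(35344 + ((3 - 8) + 45*18)) = (-14700 - 35297)/(35344 + (-5 + 810)) = -49997/(35344 + 805) = -49997/36149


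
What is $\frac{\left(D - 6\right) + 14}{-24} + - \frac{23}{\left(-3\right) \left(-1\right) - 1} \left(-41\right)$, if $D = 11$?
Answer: $\frac{11297}{24} \approx 470.71$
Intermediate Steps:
$\frac{\left(D - 6\right) + 14}{-24} + - \frac{23}{\left(-3\right) \left(-1\right) - 1} \left(-41\right) = \frac{\left(11 - 6\right) + 14}{-24} + - \frac{23}{\left(-3\right) \left(-1\right) - 1} \left(-41\right) = \left(5 + 14\right) \left(- \frac{1}{24}\right) + - \frac{23}{3 - 1} \left(-41\right) = 19 \left(- \frac{1}{24}\right) + - \frac{23}{2} \left(-41\right) = - \frac{19}{24} + \left(-23\right) \frac{1}{2} \left(-41\right) = - \frac{19}{24} - - \frac{943}{2} = - \frac{19}{24} + \frac{943}{2} = \frac{11297}{24}$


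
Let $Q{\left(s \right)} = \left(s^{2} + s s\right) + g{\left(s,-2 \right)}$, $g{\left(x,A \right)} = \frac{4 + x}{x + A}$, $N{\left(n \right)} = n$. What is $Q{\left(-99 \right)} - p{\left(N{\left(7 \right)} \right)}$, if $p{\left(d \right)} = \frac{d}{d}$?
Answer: $\frac{1979796}{101} \approx 19602.0$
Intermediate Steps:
$g{\left(x,A \right)} = \frac{4 + x}{A + x}$
$p{\left(d \right)} = 1$
$Q{\left(s \right)} = 2 s^{2} + \frac{4 + s}{-2 + s}$ ($Q{\left(s \right)} = \left(s^{2} + s s\right) + \frac{4 + s}{-2 + s} = \left(s^{2} + s^{2}\right) + \frac{4 + s}{-2 + s} = 2 s^{2} + \frac{4 + s}{-2 + s}$)
$Q{\left(-99 \right)} - p{\left(N{\left(7 \right)} \right)} = \frac{4 - 99 + 2 \left(-99\right)^{2} \left(-2 - 99\right)}{-2 - 99} - 1 = \frac{4 - 99 + 2 \cdot 9801 \left(-101\right)}{-101} - 1 = - \frac{4 - 99 - 1979802}{101} - 1 = \left(- \frac{1}{101}\right) \left(-1979897\right) - 1 = \frac{1979897}{101} - 1 = \frac{1979796}{101}$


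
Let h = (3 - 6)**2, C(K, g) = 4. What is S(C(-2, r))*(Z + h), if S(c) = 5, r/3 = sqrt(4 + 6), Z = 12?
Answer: 105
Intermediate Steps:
r = 3*sqrt(10) (r = 3*sqrt(4 + 6) = 3*sqrt(10) ≈ 9.4868)
h = 9 (h = (-3)**2 = 9)
S(C(-2, r))*(Z + h) = 5*(12 + 9) = 5*21 = 105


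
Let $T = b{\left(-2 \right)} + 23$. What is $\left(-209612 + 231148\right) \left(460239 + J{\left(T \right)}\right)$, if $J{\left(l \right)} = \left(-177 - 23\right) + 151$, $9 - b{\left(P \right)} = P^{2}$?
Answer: $9910651840$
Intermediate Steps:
$b{\left(P \right)} = 9 - P^{2}$
$T = 28$ ($T = \left(9 - \left(-2\right)^{2}\right) + 23 = \left(9 - 4\right) + 23 = 5 + 23 = 28$)
$J{\left(l \right)} = -49$ ($J{\left(l \right)} = -200 + 151 = -49$)
$\left(-209612 + 231148\right) \left(460239 + J{\left(T \right)}\right) = \left(-209612 + 231148\right) \left(460239 - 49\right) = 21536 \cdot 460190 = 9910651840$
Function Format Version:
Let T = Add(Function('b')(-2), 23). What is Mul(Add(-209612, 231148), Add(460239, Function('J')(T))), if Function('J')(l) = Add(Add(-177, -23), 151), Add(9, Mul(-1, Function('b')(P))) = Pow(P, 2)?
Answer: 9910651840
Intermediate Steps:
Function('b')(P) = Add(9, Mul(-1, Pow(P, 2)))
T = 28 (T = Add(Add(9, Mul(-1, Pow(-2, 2))), 23) = Add(Add(9, Mul(-1, 4)), 23) = Add(Add(9, -4), 23) = Add(5, 23) = 28)
Function('J')(l) = -49 (Function('J')(l) = Add(-200, 151) = -49)
Mul(Add(-209612, 231148), Add(460239, Function('J')(T))) = Mul(Add(-209612, 231148), Add(460239, -49)) = Mul(21536, 460190) = 9910651840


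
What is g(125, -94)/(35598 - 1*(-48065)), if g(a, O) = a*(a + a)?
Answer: 31250/83663 ≈ 0.37352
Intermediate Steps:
g(a, O) = 2*a² (g(a, O) = a*(2*a) = 2*a²)
g(125, -94)/(35598 - 1*(-48065)) = (2*125²)/(35598 - 1*(-48065)) = (2*15625)/(35598 + 48065) = 31250/83663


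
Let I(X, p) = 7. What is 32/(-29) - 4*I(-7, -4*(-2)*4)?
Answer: -844/29 ≈ -29.103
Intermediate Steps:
32/(-29) - 4*I(-7, -4*(-2)*4) = 32/(-29) - 4*7 = 32*(-1/29) - 28 = -32/29 - 28 = -844/29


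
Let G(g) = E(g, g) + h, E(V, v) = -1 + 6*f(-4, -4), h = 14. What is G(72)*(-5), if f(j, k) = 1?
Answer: -95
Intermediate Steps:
E(V, v) = 5 (E(V, v) = -1 + 6*1 = -1 + 6 = 5)
G(g) = 19 (G(g) = 5 + 14 = 19)
G(72)*(-5) = 19*(-5) = -95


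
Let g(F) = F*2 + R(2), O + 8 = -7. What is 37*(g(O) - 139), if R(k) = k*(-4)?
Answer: -6549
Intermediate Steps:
O = -15 (O = -8 - 7 = -15)
R(k) = -4*k
g(F) = -8 + 2*F (g(F) = F*2 - 4*2 = 2*F - 8 = -8 + 2*F)
37*(g(O) - 139) = 37*((-8 + 2*(-15)) - 139) = 37*((-8 - 30) - 139) = 37*(-38 - 139) = 37*(-177) = -6549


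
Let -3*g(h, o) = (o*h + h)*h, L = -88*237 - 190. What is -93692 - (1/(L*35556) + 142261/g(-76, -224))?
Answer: -11288300702434640047/120482653605456 ≈ -93692.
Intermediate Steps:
L = -21046 (L = -20856 - 190 = -21046)
g(h, o) = -h*(h + h*o)/3 (g(h, o) = -(o*h + h)*h/3 = -(h*o + h)*h/3 = -(h + h*o)*h/3 = -h*(h + h*o)/3)
-93692 - (1/(L*35556) + 142261/g(-76, -224)) = -93692 - (1/(-21046*35556) + 142261/(((⅓)*(-76)²*(-1 - 1*(-224))))) = -93692 - (-1/21046*1/35556 + 142261/(((⅓)*5776*(-1 + 224)))) = -93692 - (-1/748311576 + 142261/(((⅓)*5776*223))) = -93692 - (-1/748311576 + 142261/(1288048/3)) = -93692 - (-1/748311576 + 142261*(3/1288048)) = -93692 - (-1/748311576 + 426783/1288048) = -93692 - 1*39920832256495/120482653605456 = -93692 - 39920832256495/120482653605456 = -11288300702434640047/120482653605456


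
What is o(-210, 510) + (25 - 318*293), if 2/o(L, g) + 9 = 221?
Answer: -9873793/106 ≈ -93149.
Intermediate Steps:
o(L, g) = 1/106 (o(L, g) = 2/(-9 + 221) = 2/212 = 2*(1/212) = 1/106)
o(-210, 510) + (25 - 318*293) = 1/106 + (25 - 318*293) = 1/106 + (25 - 93174) = 1/106 - 93149 = -9873793/106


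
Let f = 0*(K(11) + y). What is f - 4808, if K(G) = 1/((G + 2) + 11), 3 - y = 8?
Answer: -4808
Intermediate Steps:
y = -5 (y = 3 - 1*8 = 3 - 8 = -5)
K(G) = 1/(13 + G) (K(G) = 1/((2 + G) + 11) = 1/(13 + G))
f = 0 (f = 0*(1/(13 + 11) - 5) = 0*(1/24 - 5) = 0*(-119/24) = 0)
f - 4808 = 0 - 4808 = -4808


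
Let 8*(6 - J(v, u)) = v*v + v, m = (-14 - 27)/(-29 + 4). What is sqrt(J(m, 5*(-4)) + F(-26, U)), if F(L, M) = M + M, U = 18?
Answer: sqrt(103647)/50 ≈ 6.4389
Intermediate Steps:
F(L, M) = 2*M
m = 41/25 (m = -41/(-25) = -41*(-1/25) = 41/25 ≈ 1.6400)
J(v, u) = 6 - v/8 - v**2/8 (J(v, u) = 6 - (v*v + v)/8 = 6 - (v**2 + v)/8 = 6 - (v + v**2)/8 = 6 + (-v/8 - v**2/8) = 6 - v/8 - v**2/8)
sqrt(J(m, 5*(-4)) + F(-26, U)) = sqrt((6 - 1/8*41/25 - (41/25)**2/8) + 2*18) = sqrt((6 - 41/200 - 1/8*1681/625) + 36) = sqrt((6 - 41/200 - 1681/5000) + 36) = sqrt(13647/2500 + 36) = sqrt(103647/2500) = sqrt(103647)/50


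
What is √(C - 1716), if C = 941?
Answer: 5*I*√31 ≈ 27.839*I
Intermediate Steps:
√(C - 1716) = √(941 - 1716) = √(-775) = 5*I*√31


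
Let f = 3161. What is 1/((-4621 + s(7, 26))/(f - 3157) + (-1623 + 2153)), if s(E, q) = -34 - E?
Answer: -2/1271 ≈ -0.0015736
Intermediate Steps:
1/((-4621 + s(7, 26))/(f - 3157) + (-1623 + 2153)) = 1/((-4621 + (-34 - 1*7))/(3161 - 3157) + (-1623 + 2153)) = 1/((-4621 + (-34 - 7))/4 + 530) = 1/((-4621 - 41)*(¼) + 530) = 1/(-4662*¼ + 530) = 1/(-2331/2 + 530) = 1/(-1271/2) = -2/1271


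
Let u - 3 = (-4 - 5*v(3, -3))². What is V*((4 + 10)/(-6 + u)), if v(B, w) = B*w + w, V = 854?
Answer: 11956/3133 ≈ 3.8162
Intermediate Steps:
v(B, w) = w + B*w
u = 3139 (u = 3 + (-4 - (-15)*(1 + 3))² = 3 + (-4 - (-15)*4)² = 3 + (-4 - 5*(-12))² = 3 + (-4 + 60)² = 3 + 56² = 3 + 3136 = 3139)
V*((4 + 10)/(-6 + u)) = 854*((4 + 10)/(-6 + 3139)) = 854*(14/3133) = 11956/3133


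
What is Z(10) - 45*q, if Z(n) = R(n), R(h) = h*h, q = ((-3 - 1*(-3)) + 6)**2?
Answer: -1520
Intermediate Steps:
q = 36 (q = ((-3 + 3) + 6)**2 = (0 + 6)**2 = 6**2 = 36)
R(h) = h**2
Z(n) = n**2
Z(10) - 45*q = 10**2 - 45*36 = 100 - 1620 = -1520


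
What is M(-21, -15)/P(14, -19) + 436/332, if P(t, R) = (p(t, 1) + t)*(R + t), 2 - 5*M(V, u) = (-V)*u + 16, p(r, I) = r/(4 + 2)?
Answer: 8368/14525 ≈ 0.57611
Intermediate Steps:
p(r, I) = r/6
M(V, u) = -14/5 + V*u/5 (M(V, u) = ⅖ - ((-V)*u + 16)/5 = ⅖ - (-V*u + 16)/5 = ⅖ - (16 - V*u)/5 = ⅖ + (-16/5 + V*u/5) = -14/5 + V*u/5)
P(t, R) = 7*t*(R + t)/6 (P(t, R) = (t/6 + t)*(R + t) = (7*t/6)*(R + t) = 7*t*(R + t)/6)
M(-21, -15)/P(14, -19) + 436/332 = (-14/5 + (⅕)*(-21)*(-15))/(((7/6)*14*(-19 + 14))) + 436/332 = (-14/5 + 63)/(((7/6)*14*(-5))) + 436*(1/332) = 301/(5*(-245/3)) + 109/83 = (301/5)*(-3/245) + 109/83 = -129/175 + 109/83 = 8368/14525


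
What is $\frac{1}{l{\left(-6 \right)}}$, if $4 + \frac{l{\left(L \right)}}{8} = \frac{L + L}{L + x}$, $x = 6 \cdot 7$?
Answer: $- \frac{3}{104} \approx -0.028846$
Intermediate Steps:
$x = 42$
$l{\left(L \right)} = -32 + \frac{16 L}{42 + L}$ ($l{\left(L \right)} = -32 + 8 \frac{L + L}{L + 42} = -32 + 8 \frac{2 L}{42 + L} = -32 + \frac{16 L}{42 + L}$)
$\frac{1}{l{\left(-6 \right)}} = \frac{1}{16 \frac{1}{42 - 6} \left(-84 - -6\right)} = \frac{1}{16 \cdot \frac{1}{36} \left(-84 + 6\right)} = \frac{1}{16 \cdot \frac{1}{36} \left(-78\right)} = \frac{1}{- \frac{104}{3}} = - \frac{3}{104}$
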